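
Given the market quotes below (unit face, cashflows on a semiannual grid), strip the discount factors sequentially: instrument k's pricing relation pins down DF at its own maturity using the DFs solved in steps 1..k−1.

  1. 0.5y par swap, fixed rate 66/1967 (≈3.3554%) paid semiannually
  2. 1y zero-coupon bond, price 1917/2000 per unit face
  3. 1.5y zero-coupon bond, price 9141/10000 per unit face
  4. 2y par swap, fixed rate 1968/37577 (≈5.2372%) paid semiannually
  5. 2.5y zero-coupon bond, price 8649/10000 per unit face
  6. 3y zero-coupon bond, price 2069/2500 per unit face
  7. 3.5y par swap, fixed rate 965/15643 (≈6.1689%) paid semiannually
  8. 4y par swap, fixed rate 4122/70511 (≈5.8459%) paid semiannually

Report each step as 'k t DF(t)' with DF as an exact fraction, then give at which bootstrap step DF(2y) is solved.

step 1 [0.5y] swap r/2=33/1967: DF=(1 − 33/1967·(0))/(1+33/1967) = 1967/2000 ≈ 0.983500
step 2 [1y] zero: DF = P = 1917/2000 ≈ 0.958500
step 3 [1.5y] zero: DF = P = 9141/10000 ≈ 0.914100
step 4 [2y] swap r/2=984/37577: DF=(1 − 984/37577·(0.983500+0.958500+0.914100))/(1+984/37577) = 1127/1250 ≈ 0.901600
step 5 [2.5y] zero: DF = P = 8649/10000 ≈ 0.864900
step 6 [3y] zero: DF = P = 2069/2500 ≈ 0.827600
step 7 [3.5y] swap r/2=965/31286: DF=(1 − 965/31286·(0.983500+0.958500+0.914100+0.901600+0.864900+0.827600))/(1+965/31286) = 807/1000 ≈ 0.807000
step 8 [4y] swap r/2=2061/70511: DF=(1 − 2061/70511·(0.983500+0.958500+0.914100+0.901600+0.864900+0.827600+0.807000))/(1+2061/70511) = 7939/10000 ≈ 0.793900

1 1/2 1967/2000
2 1 1917/2000
3 3/2 9141/10000
4 2 1127/1250
5 5/2 8649/10000
6 3 2069/2500
7 7/2 807/1000
8 4 7939/10000
DF(2y) is solved at step 4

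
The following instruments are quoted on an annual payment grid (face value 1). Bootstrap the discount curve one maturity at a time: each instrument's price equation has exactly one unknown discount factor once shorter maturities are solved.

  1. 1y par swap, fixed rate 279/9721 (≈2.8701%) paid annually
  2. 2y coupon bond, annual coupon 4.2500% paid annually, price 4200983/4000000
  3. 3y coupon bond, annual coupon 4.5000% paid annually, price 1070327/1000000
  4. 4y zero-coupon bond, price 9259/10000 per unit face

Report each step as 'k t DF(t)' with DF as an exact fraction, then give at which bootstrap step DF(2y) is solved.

step 1 [1y] swap r/1=279/9721: DF=(1 − 279/9721·(0))/(1+279/9721) = 9721/10000 ≈ 0.972100
step 2 [2y] bond c/1=17/400: DF=(4200983/4000000 − 17/400·(0.972100))/(1+17/400) = 4839/5000 ≈ 0.967800
step 3 [3y] bond c/1=9/200: DF=(1070327/1000000 − 9/200·(0.972100+0.967800))/(1+9/200) = 9407/10000 ≈ 0.940700
step 4 [4y] zero: DF = P = 9259/10000 ≈ 0.925900

1 1 9721/10000
2 2 4839/5000
3 3 9407/10000
4 4 9259/10000
DF(2y) is solved at step 2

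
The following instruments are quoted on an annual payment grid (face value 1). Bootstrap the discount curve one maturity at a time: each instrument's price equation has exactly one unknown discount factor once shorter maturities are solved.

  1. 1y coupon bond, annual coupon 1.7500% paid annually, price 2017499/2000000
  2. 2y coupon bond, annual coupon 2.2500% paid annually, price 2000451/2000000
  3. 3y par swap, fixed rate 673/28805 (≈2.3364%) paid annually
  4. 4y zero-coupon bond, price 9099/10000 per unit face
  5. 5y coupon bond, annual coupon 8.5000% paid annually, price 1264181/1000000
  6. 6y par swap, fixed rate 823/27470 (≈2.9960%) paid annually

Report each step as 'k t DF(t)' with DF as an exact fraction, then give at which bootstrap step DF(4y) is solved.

1 1 4957/5000
2 2 2391/2500
3 3 9327/10000
4 4 9099/10000
5 5 4341/5000
6 6 4177/5000
DF(4y) is solved at step 4

step 1 [1y] bond c/1=7/400: DF=(2017499/2000000 − 7/400·(0))/(1+7/400) = 4957/5000 ≈ 0.991400
step 2 [2y] bond c/1=9/400: DF=(2000451/2000000 − 9/400·(0.991400))/(1+9/400) = 2391/2500 ≈ 0.956400
step 3 [3y] swap r/1=673/28805: DF=(1 − 673/28805·(0.991400+0.956400))/(1+673/28805) = 9327/10000 ≈ 0.932700
step 4 [4y] zero: DF = P = 9099/10000 ≈ 0.909900
step 5 [5y] bond c/1=17/200: DF=(1264181/1000000 − 17/200·(0.991400+0.956400+0.932700+0.909900))/(1+17/200) = 4341/5000 ≈ 0.868200
step 6 [6y] swap r/1=823/27470: DF=(1 − 823/27470·(0.991400+0.956400+0.932700+0.909900+0.868200))/(1+823/27470) = 4177/5000 ≈ 0.835400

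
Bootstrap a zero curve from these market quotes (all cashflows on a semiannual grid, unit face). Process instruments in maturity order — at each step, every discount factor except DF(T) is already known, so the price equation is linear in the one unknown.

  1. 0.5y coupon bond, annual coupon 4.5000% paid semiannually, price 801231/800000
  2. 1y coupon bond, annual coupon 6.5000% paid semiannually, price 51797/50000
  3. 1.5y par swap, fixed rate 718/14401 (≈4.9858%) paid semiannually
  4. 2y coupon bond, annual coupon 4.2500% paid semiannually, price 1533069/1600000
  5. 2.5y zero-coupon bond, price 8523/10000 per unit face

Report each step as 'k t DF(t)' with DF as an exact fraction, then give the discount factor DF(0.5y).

1 1/2 1959/2000
2 1 389/400
3 3/2 4641/5000
4 2 8783/10000
5 5/2 8523/10000
DF(0.5y) = 1959/2000 ≈ 0.979500

step 1 [0.5y] bond c/2=9/400: DF=(801231/800000 − 9/400·(0))/(1+9/400) = 1959/2000 ≈ 0.979500
step 2 [1y] bond c/2=13/400: DF=(51797/50000 − 13/400·(0.979500))/(1+13/400) = 389/400 ≈ 0.972500
step 3 [1.5y] swap r/2=359/14401: DF=(1 − 359/14401·(0.979500+0.972500))/(1+359/14401) = 4641/5000 ≈ 0.928200
step 4 [2y] bond c/2=17/800: DF=(1533069/1600000 − 17/800·(0.979500+0.972500+0.928200))/(1+17/800) = 8783/10000 ≈ 0.878300
step 5 [2.5y] zero: DF = P = 8523/10000 ≈ 0.852300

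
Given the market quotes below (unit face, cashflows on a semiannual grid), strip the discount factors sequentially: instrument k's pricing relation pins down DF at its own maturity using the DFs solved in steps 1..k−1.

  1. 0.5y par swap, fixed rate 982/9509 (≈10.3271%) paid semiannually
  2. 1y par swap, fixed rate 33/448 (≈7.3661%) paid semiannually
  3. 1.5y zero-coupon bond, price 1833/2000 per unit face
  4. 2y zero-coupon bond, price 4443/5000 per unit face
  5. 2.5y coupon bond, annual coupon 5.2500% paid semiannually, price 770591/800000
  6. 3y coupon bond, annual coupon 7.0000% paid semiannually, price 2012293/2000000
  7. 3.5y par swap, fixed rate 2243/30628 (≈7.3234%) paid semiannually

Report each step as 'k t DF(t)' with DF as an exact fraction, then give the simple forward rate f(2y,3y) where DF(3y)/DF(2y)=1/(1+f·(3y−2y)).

step 1 [0.5y] swap r/2=491/9509: DF=(1 − 491/9509·(0))/(1+491/9509) = 9509/10000 ≈ 0.950900
step 2 [1y] swap r/2=33/896: DF=(1 − 33/896·(0.950900))/(1+33/896) = 9307/10000 ≈ 0.930700
step 3 [1.5y] zero: DF = P = 1833/2000 ≈ 0.916500
step 4 [2y] zero: DF = P = 4443/5000 ≈ 0.888600
step 5 [2.5y] bond c/2=21/800: DF=(770591/800000 − 21/800·(0.950900+0.930700+0.916500+0.888600))/(1+21/800) = 8443/10000 ≈ 0.844300
step 6 [3y] bond c/2=7/200: DF=(2012293/2000000 − 7/200·(0.950900+0.930700+0.916500+0.888600+0.844300))/(1+7/200) = 8189/10000 ≈ 0.818900
step 7 [3.5y] swap r/2=2243/61256: DF=(1 − 2243/61256·(0.950900+0.930700+0.916500+0.888600+0.844300+0.818900))/(1+2243/61256) = 7757/10000 ≈ 0.775700

1 1/2 9509/10000
2 1 9307/10000
3 3/2 1833/2000
4 2 4443/5000
5 5/2 8443/10000
6 3 8189/10000
7 7/2 7757/10000
f(2y,3y) = ((4443/5000)/(8189/10000) − 1)/(1) = 697/8189 ≈ 8.5114%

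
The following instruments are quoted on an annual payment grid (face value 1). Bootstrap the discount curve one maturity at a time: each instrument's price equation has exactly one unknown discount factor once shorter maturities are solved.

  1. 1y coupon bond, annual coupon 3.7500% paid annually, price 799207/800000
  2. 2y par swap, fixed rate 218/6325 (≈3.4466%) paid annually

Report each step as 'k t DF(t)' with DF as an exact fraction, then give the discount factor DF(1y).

1 1 9629/10000
2 2 4673/5000
DF(1y) = 9629/10000 ≈ 0.962900

step 1 [1y] bond c/1=3/80: DF=(799207/800000 − 3/80·(0))/(1+3/80) = 9629/10000 ≈ 0.962900
step 2 [2y] swap r/1=218/6325: DF=(1 − 218/6325·(0.962900))/(1+218/6325) = 4673/5000 ≈ 0.934600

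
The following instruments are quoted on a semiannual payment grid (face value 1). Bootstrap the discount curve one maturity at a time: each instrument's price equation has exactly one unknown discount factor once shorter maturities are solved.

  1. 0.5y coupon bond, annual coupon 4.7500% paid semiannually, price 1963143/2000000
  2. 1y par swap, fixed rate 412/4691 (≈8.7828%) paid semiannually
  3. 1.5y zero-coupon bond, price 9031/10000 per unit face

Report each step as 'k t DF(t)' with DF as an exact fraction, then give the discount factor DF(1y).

1 1/2 2397/2500
2 1 1147/1250
3 3/2 9031/10000
DF(1y) = 1147/1250 ≈ 0.917600

step 1 [0.5y] bond c/2=19/800: DF=(1963143/2000000 − 19/800·(0))/(1+19/800) = 2397/2500 ≈ 0.958800
step 2 [1y] swap r/2=206/4691: DF=(1 − 206/4691·(0.958800))/(1+206/4691) = 1147/1250 ≈ 0.917600
step 3 [1.5y] zero: DF = P = 9031/10000 ≈ 0.903100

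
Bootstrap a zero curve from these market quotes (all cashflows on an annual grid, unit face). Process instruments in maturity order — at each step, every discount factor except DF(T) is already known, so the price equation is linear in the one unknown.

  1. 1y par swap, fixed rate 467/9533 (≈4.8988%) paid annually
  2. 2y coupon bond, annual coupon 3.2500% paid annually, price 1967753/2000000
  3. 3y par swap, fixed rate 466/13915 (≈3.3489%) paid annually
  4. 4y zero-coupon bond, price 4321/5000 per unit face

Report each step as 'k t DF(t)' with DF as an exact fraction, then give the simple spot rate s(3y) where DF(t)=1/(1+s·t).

1 1 9533/10000
2 2 9229/10000
3 3 2267/2500
4 4 4321/5000
s(3y) = (1/(2267/2500) − 1)/(3) = 233/6801 ≈ 3.4260%

step 1 [1y] swap r/1=467/9533: DF=(1 − 467/9533·(0))/(1+467/9533) = 9533/10000 ≈ 0.953300
step 2 [2y] bond c/1=13/400: DF=(1967753/2000000 − 13/400·(0.953300))/(1+13/400) = 9229/10000 ≈ 0.922900
step 3 [3y] swap r/1=466/13915: DF=(1 − 466/13915·(0.953300+0.922900))/(1+466/13915) = 2267/2500 ≈ 0.906800
step 4 [4y] zero: DF = P = 4321/5000 ≈ 0.864200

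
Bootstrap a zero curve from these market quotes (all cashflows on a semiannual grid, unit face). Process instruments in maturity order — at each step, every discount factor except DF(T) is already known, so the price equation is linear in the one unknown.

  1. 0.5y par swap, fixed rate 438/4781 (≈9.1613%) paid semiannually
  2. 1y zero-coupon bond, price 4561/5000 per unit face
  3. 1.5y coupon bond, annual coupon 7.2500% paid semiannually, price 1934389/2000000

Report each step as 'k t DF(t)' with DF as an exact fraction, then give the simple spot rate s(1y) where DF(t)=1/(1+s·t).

1 1/2 4781/5000
2 1 4561/5000
3 3/2 217/250
s(1y) = (1/(4561/5000) − 1)/(1) = 439/4561 ≈ 9.6251%

step 1 [0.5y] swap r/2=219/4781: DF=(1 − 219/4781·(0))/(1+219/4781) = 4781/5000 ≈ 0.956200
step 2 [1y] zero: DF = P = 4561/5000 ≈ 0.912200
step 3 [1.5y] bond c/2=29/800: DF=(1934389/2000000 − 29/800·(0.956200+0.912200))/(1+29/800) = 217/250 ≈ 0.868000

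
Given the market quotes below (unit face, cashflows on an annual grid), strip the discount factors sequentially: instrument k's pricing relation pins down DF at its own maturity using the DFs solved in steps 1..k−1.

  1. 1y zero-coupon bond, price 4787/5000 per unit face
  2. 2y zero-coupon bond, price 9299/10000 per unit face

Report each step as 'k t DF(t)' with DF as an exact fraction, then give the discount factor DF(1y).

1 1 4787/5000
2 2 9299/10000
DF(1y) = 4787/5000 ≈ 0.957400

step 1 [1y] zero: DF = P = 4787/5000 ≈ 0.957400
step 2 [2y] zero: DF = P = 9299/10000 ≈ 0.929900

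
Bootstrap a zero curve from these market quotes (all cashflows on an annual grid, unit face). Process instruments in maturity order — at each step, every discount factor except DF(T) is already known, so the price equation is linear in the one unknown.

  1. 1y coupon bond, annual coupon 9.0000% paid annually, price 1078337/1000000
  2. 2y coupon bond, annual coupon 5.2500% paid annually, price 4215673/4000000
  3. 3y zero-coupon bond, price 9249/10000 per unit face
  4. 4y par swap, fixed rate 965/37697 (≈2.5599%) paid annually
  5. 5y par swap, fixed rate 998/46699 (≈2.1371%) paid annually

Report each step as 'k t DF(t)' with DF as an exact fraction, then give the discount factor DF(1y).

1 1 9893/10000
2 2 119/125
3 3 9249/10000
4 4 1807/2000
5 5 4501/5000
DF(1y) = 9893/10000 ≈ 0.989300

step 1 [1y] bond c/1=9/100: DF=(1078337/1000000 − 9/100·(0))/(1+9/100) = 9893/10000 ≈ 0.989300
step 2 [2y] bond c/1=21/400: DF=(4215673/4000000 − 21/400·(0.989300))/(1+21/400) = 119/125 ≈ 0.952000
step 3 [3y] zero: DF = P = 9249/10000 ≈ 0.924900
step 4 [4y] swap r/1=965/37697: DF=(1 − 965/37697·(0.989300+0.952000+0.924900))/(1+965/37697) = 1807/2000 ≈ 0.903500
step 5 [5y] swap r/1=998/46699: DF=(1 − 998/46699·(0.989300+0.952000+0.924900+0.903500))/(1+998/46699) = 4501/5000 ≈ 0.900200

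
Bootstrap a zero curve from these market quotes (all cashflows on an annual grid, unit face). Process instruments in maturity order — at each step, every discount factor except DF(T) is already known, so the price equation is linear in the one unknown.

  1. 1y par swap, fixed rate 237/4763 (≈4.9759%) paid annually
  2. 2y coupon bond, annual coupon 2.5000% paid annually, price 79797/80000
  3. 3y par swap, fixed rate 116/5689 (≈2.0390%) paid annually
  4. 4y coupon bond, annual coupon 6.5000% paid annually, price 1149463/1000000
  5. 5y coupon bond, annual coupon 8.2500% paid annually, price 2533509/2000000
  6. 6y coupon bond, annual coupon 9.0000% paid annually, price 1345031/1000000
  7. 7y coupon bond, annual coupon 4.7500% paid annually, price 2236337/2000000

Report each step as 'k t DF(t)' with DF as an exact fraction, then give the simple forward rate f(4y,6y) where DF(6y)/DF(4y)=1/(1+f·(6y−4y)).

step 1 [1y] swap r/1=237/4763: DF=(1 − 237/4763·(0))/(1+237/4763) = 4763/5000 ≈ 0.952600
step 2 [2y] bond c/1=1/40: DF=(79797/80000 − 1/40·(0.952600))/(1+1/40) = 9499/10000 ≈ 0.949900
step 3 [3y] swap r/1=116/5689: DF=(1 − 116/5689·(0.952600+0.949900))/(1+116/5689) = 471/500 ≈ 0.942000
step 4 [4y] bond c/1=13/200: DF=(1149463/1000000 − 13/200·(0.952600+0.949900+0.942000))/(1+13/200) = 9057/10000 ≈ 0.905700
step 5 [5y] bond c/1=33/400: DF=(2533509/2000000 − 33/400·(0.952600+0.949900+0.942000+0.905700))/(1+33/400) = 2211/2500 ≈ 0.884400
step 6 [6y] bond c/1=9/100: DF=(1345031/1000000 − 9/100·(0.952600+0.949900+0.942000+0.905700+0.884400))/(1+9/100) = 8513/10000 ≈ 0.851300
step 7 [7y] bond c/1=19/400: DF=(2236337/2000000 − 19/400·(0.952600+0.949900+0.942000+0.905700+0.884400+0.851300))/(1+19/400) = 8187/10000 ≈ 0.818700

1 1 4763/5000
2 2 9499/10000
3 3 471/500
4 4 9057/10000
5 5 2211/2500
6 6 8513/10000
7 7 8187/10000
f(4y,6y) = ((9057/10000)/(8513/10000) − 1)/(2) = 272/8513 ≈ 3.1951%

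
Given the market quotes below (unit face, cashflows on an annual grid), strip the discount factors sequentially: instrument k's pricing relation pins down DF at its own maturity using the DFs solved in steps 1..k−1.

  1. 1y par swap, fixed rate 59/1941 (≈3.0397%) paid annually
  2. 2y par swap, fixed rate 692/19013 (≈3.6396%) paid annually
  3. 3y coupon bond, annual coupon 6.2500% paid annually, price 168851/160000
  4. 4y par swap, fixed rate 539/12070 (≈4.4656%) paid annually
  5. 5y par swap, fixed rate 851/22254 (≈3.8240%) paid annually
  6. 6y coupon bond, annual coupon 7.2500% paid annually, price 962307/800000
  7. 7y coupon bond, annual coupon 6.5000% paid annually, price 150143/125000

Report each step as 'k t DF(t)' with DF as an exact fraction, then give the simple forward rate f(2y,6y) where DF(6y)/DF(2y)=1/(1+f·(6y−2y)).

1 1 1941/2000
2 2 2327/2500
3 3 4407/5000
4 4 8383/10000
5 5 4149/5000
6 6 8207/10000
7 7 8061/10000
f(2y,6y) = ((2327/2500)/(8207/10000) − 1)/(4) = 1101/32828 ≈ 3.3538%

step 1 [1y] swap r/1=59/1941: DF=(1 − 59/1941·(0))/(1+59/1941) = 1941/2000 ≈ 0.970500
step 2 [2y] swap r/1=692/19013: DF=(1 − 692/19013·(0.970500))/(1+692/19013) = 2327/2500 ≈ 0.930800
step 3 [3y] bond c/1=1/16: DF=(168851/160000 − 1/16·(0.970500+0.930800))/(1+1/16) = 4407/5000 ≈ 0.881400
step 4 [4y] swap r/1=539/12070: DF=(1 − 539/12070·(0.970500+0.930800+0.881400))/(1+539/12070) = 8383/10000 ≈ 0.838300
step 5 [5y] swap r/1=851/22254: DF=(1 − 851/22254·(0.970500+0.930800+0.881400+0.838300))/(1+851/22254) = 4149/5000 ≈ 0.829800
step 6 [6y] bond c/1=29/400: DF=(962307/800000 − 29/400·(0.970500+0.930800+0.881400+0.838300+0.829800))/(1+29/400) = 8207/10000 ≈ 0.820700
step 7 [7y] bond c/1=13/200: DF=(150143/125000 − 13/200·(0.970500+0.930800+0.881400+0.838300+0.829800+0.820700))/(1+13/200) = 8061/10000 ≈ 0.806100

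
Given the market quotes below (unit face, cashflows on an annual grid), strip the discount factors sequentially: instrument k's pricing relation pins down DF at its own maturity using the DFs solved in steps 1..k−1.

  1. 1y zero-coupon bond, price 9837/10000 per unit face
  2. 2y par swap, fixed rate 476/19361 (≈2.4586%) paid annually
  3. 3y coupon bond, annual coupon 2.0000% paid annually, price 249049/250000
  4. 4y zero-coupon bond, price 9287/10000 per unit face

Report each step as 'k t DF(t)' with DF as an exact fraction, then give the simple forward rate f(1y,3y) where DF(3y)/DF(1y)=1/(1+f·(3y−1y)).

step 1 [1y] zero: DF = P = 9837/10000 ≈ 0.983700
step 2 [2y] swap r/1=476/19361: DF=(1 − 476/19361·(0.983700))/(1+476/19361) = 2381/2500 ≈ 0.952400
step 3 [3y] bond c/1=1/50: DF=(249049/250000 − 1/50·(0.983700+0.952400))/(1+1/50) = 9387/10000 ≈ 0.938700
step 4 [4y] zero: DF = P = 9287/10000 ≈ 0.928700

1 1 9837/10000
2 2 2381/2500
3 3 9387/10000
4 4 9287/10000
f(1y,3y) = ((9837/10000)/(9387/10000) − 1)/(2) = 25/1043 ≈ 2.3969%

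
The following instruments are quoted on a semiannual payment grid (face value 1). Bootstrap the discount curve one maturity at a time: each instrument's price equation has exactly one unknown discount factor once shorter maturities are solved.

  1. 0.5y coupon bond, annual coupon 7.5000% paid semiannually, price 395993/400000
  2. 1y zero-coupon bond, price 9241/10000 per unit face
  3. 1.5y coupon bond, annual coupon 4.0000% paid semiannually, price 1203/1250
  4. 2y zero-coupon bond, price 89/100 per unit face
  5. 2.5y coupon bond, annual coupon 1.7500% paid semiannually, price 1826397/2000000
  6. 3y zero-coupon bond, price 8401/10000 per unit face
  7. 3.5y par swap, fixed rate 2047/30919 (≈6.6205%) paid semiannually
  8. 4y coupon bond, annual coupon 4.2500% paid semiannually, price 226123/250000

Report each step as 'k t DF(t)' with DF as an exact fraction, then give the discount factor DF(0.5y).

step 1 [0.5y] bond c/2=3/80: DF=(395993/400000 − 3/80·(0))/(1+3/80) = 4771/5000 ≈ 0.954200
step 2 [1y] zero: DF = P = 9241/10000 ≈ 0.924100
step 3 [1.5y] bond c/2=1/50: DF=(1203/1250 − 1/50·(0.954200+0.924100))/(1+1/50) = 9067/10000 ≈ 0.906700
step 4 [2y] zero: DF = P = 89/100 ≈ 0.890000
step 5 [2.5y] bond c/2=7/800: DF=(1826397/2000000 − 7/800·(0.954200+0.924100+0.906700+0.890000))/(1+7/800) = 4367/5000 ≈ 0.873400
step 6 [3y] zero: DF = P = 8401/10000 ≈ 0.840100
step 7 [3.5y] swap r/2=2047/61838: DF=(1 − 2047/61838·(0.954200+0.924100+0.906700+0.890000+0.873400+0.840100))/(1+2047/61838) = 7953/10000 ≈ 0.795300
step 8 [4y] bond c/2=17/800: DF=(226123/250000 − 17/800·(0.954200+0.924100+0.906700+0.890000+0.873400+0.840100+0.795300))/(1+17/800) = 757/1000 ≈ 0.757000

1 1/2 4771/5000
2 1 9241/10000
3 3/2 9067/10000
4 2 89/100
5 5/2 4367/5000
6 3 8401/10000
7 7/2 7953/10000
8 4 757/1000
DF(0.5y) = 4771/5000 ≈ 0.954200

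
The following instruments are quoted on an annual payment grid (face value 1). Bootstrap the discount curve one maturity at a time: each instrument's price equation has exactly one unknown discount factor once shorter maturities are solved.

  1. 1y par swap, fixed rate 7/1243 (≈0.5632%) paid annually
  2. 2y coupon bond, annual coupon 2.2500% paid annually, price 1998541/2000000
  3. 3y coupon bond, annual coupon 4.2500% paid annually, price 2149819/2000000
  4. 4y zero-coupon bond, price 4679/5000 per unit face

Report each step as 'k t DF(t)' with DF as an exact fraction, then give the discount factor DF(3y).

1 1 1243/1250
2 2 4777/5000
3 3 2379/2500
4 4 4679/5000
DF(3y) = 2379/2500 ≈ 0.951600

step 1 [1y] swap r/1=7/1243: DF=(1 − 7/1243·(0))/(1+7/1243) = 1243/1250 ≈ 0.994400
step 2 [2y] bond c/1=9/400: DF=(1998541/2000000 − 9/400·(0.994400))/(1+9/400) = 4777/5000 ≈ 0.955400
step 3 [3y] bond c/1=17/400: DF=(2149819/2000000 − 17/400·(0.994400+0.955400))/(1+17/400) = 2379/2500 ≈ 0.951600
step 4 [4y] zero: DF = P = 4679/5000 ≈ 0.935800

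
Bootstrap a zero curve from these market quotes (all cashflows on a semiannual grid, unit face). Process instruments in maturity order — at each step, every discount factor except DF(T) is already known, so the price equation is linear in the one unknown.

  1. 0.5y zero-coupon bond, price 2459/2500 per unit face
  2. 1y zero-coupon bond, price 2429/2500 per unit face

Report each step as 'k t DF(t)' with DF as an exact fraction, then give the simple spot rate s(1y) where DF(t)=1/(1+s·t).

1 1/2 2459/2500
2 1 2429/2500
s(1y) = (1/(2429/2500) − 1)/(1) = 71/2429 ≈ 2.9230%

step 1 [0.5y] zero: DF = P = 2459/2500 ≈ 0.983600
step 2 [1y] zero: DF = P = 2429/2500 ≈ 0.971600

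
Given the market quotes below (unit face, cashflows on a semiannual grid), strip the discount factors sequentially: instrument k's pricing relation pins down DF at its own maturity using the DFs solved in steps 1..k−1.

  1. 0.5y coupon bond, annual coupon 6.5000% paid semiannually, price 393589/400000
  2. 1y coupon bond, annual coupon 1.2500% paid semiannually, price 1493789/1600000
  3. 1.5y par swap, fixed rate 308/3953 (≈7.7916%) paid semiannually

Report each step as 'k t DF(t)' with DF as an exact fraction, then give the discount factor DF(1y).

step 1 [0.5y] bond c/2=13/400: DF=(393589/400000 − 13/400·(0))/(1+13/400) = 953/1000 ≈ 0.953000
step 2 [1y] bond c/2=1/160: DF=(1493789/1600000 − 1/160·(0.953000))/(1+1/160) = 9219/10000 ≈ 0.921900
step 3 [1.5y] swap r/2=154/3953: DF=(1 − 154/3953·(0.953000+0.921900))/(1+154/3953) = 4461/5000 ≈ 0.892200

1 1/2 953/1000
2 1 9219/10000
3 3/2 4461/5000
DF(1y) = 9219/10000 ≈ 0.921900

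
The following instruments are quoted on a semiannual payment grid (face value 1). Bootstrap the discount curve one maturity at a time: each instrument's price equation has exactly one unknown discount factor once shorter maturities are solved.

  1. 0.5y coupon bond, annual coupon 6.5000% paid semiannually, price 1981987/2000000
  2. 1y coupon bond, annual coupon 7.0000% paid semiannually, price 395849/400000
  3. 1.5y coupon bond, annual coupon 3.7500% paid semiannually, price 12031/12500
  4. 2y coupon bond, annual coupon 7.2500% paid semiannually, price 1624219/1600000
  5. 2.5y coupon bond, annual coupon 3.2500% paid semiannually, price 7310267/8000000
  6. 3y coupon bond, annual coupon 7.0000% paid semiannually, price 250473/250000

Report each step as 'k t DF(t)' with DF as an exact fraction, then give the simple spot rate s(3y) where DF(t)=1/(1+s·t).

step 1 [0.5y] bond c/2=13/400: DF=(1981987/2000000 − 13/400·(0))/(1+13/400) = 4799/5000 ≈ 0.959800
step 2 [1y] bond c/2=7/200: DF=(395849/400000 − 7/200·(0.959800))/(1+7/200) = 9237/10000 ≈ 0.923700
step 3 [1.5y] bond c/2=3/160: DF=(12031/12500 − 3/160·(0.959800+0.923700))/(1+3/160) = 9101/10000 ≈ 0.910100
step 4 [2y] bond c/2=29/800: DF=(1624219/1600000 − 29/800·(0.959800+0.923700+0.910100))/(1+29/800) = 8819/10000 ≈ 0.881900
step 5 [2.5y] bond c/2=13/800: DF=(7310267/8000000 − 13/800·(0.959800+0.923700+0.910100+0.881900))/(1+13/800) = 2101/2500 ≈ 0.840400
step 6 [3y] bond c/2=7/200: DF=(250473/250000 − 7/200·(0.959800+0.923700+0.910100+0.881900+0.840400))/(1+7/200) = 8153/10000 ≈ 0.815300

1 1/2 4799/5000
2 1 9237/10000
3 3/2 9101/10000
4 2 8819/10000
5 5/2 2101/2500
6 3 8153/10000
s(3y) = (1/(8153/10000) − 1)/(3) = 1847/24459 ≈ 7.5514%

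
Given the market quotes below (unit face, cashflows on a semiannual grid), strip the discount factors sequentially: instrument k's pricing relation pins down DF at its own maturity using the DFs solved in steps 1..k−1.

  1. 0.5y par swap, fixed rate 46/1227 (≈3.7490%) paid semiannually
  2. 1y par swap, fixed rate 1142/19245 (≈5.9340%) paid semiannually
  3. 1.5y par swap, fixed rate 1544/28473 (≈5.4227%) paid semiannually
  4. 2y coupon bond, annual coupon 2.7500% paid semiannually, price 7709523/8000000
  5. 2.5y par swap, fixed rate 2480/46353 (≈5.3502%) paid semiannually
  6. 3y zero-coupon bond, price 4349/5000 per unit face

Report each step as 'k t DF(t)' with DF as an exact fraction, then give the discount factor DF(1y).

step 1 [0.5y] swap r/2=23/1227: DF=(1 − 23/1227·(0))/(1+23/1227) = 1227/1250 ≈ 0.981600
step 2 [1y] swap r/2=571/19245: DF=(1 − 571/19245·(0.981600))/(1+571/19245) = 9429/10000 ≈ 0.942900
step 3 [1.5y] swap r/2=772/28473: DF=(1 − 772/28473·(0.981600+0.942900))/(1+772/28473) = 2307/2500 ≈ 0.922800
step 4 [2y] bond c/2=11/800: DF=(7709523/8000000 − 11/800·(0.981600+0.942900+0.922800))/(1+11/800) = 114/125 ≈ 0.912000
step 5 [2.5y] swap r/2=1240/46353: DF=(1 − 1240/46353·(0.981600+0.942900+0.922800+0.912000))/(1+1240/46353) = 219/250 ≈ 0.876000
step 6 [3y] zero: DF = P = 4349/5000 ≈ 0.869800

1 1/2 1227/1250
2 1 9429/10000
3 3/2 2307/2500
4 2 114/125
5 5/2 219/250
6 3 4349/5000
DF(1y) = 9429/10000 ≈ 0.942900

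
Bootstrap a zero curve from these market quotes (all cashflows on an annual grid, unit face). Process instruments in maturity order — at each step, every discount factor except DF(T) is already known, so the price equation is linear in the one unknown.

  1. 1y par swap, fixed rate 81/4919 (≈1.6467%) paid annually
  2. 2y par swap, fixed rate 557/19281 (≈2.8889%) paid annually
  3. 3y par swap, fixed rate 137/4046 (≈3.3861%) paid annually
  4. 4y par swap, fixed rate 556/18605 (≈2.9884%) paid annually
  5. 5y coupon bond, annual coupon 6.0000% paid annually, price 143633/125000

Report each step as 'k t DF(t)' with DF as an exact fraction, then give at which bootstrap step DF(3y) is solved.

1 1 4919/5000
2 2 9443/10000
3 3 9041/10000
4 4 1111/1250
5 5 4367/5000
DF(3y) is solved at step 3

step 1 [1y] swap r/1=81/4919: DF=(1 − 81/4919·(0))/(1+81/4919) = 4919/5000 ≈ 0.983800
step 2 [2y] swap r/1=557/19281: DF=(1 − 557/19281·(0.983800))/(1+557/19281) = 9443/10000 ≈ 0.944300
step 3 [3y] swap r/1=137/4046: DF=(1 − 137/4046·(0.983800+0.944300))/(1+137/4046) = 9041/10000 ≈ 0.904100
step 4 [4y] swap r/1=556/18605: DF=(1 − 556/18605·(0.983800+0.944300+0.904100))/(1+556/18605) = 1111/1250 ≈ 0.888800
step 5 [5y] bond c/1=3/50: DF=(143633/125000 − 3/50·(0.983800+0.944300+0.904100+0.888800))/(1+3/50) = 4367/5000 ≈ 0.873400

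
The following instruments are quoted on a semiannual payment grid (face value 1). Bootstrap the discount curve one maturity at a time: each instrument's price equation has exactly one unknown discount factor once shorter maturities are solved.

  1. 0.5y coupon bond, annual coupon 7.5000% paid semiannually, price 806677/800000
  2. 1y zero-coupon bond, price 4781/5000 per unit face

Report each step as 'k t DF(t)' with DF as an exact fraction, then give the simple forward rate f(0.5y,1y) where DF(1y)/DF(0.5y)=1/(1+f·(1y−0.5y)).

1 1/2 9719/10000
2 1 4781/5000
f(0.5y,1y) = ((9719/10000)/(4781/5000) − 1)/(1/2) = 157/4781 ≈ 3.2838%

step 1 [0.5y] bond c/2=3/80: DF=(806677/800000 − 3/80·(0))/(1+3/80) = 9719/10000 ≈ 0.971900
step 2 [1y] zero: DF = P = 4781/5000 ≈ 0.956200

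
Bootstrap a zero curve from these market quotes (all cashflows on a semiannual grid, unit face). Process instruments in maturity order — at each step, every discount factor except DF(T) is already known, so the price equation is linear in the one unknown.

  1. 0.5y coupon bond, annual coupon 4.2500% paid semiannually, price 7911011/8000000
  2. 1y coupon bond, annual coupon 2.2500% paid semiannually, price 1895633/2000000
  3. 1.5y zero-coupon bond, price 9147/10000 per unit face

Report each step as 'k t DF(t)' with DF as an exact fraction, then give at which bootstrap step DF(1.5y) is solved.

1 1/2 9683/10000
2 1 1853/2000
3 3/2 9147/10000
DF(1.5y) is solved at step 3

step 1 [0.5y] bond c/2=17/800: DF=(7911011/8000000 − 17/800·(0))/(1+17/800) = 9683/10000 ≈ 0.968300
step 2 [1y] bond c/2=9/800: DF=(1895633/2000000 − 9/800·(0.968300))/(1+9/800) = 1853/2000 ≈ 0.926500
step 3 [1.5y] zero: DF = P = 9147/10000 ≈ 0.914700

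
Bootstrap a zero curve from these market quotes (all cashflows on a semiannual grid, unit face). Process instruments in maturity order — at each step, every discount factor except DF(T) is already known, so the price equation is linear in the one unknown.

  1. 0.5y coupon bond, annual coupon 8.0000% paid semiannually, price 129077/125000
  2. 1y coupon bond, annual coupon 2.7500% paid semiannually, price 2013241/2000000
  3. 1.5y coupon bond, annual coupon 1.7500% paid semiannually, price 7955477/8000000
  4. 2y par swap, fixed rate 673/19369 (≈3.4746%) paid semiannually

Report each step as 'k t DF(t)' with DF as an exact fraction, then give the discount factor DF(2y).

1 1/2 9929/10000
2 1 1959/2000
3 3/2 9687/10000
4 2 9327/10000
DF(2y) = 9327/10000 ≈ 0.932700

step 1 [0.5y] bond c/2=1/25: DF=(129077/125000 − 1/25·(0))/(1+1/25) = 9929/10000 ≈ 0.992900
step 2 [1y] bond c/2=11/800: DF=(2013241/2000000 − 11/800·(0.992900))/(1+11/800) = 1959/2000 ≈ 0.979500
step 3 [1.5y] bond c/2=7/800: DF=(7955477/8000000 − 7/800·(0.992900+0.979500))/(1+7/800) = 9687/10000 ≈ 0.968700
step 4 [2y] swap r/2=673/38738: DF=(1 − 673/38738·(0.992900+0.979500+0.968700))/(1+673/38738) = 9327/10000 ≈ 0.932700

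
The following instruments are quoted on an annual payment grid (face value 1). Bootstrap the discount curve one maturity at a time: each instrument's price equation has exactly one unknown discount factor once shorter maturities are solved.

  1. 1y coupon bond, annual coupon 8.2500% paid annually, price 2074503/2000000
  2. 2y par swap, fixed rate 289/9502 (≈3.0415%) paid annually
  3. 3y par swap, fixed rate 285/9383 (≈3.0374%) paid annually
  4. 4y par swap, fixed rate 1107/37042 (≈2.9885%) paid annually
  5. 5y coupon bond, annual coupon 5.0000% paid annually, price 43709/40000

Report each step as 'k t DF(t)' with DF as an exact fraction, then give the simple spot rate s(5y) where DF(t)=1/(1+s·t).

step 1 [1y] bond c/1=33/400: DF=(2074503/2000000 − 33/400·(0))/(1+33/400) = 4791/5000 ≈ 0.958200
step 2 [2y] swap r/1=289/9502: DF=(1 − 289/9502·(0.958200))/(1+289/9502) = 4711/5000 ≈ 0.942200
step 3 [3y] swap r/1=285/9383: DF=(1 − 285/9383·(0.958200+0.942200))/(1+285/9383) = 1829/2000 ≈ 0.914500
step 4 [4y] swap r/1=1107/37042: DF=(1 − 1107/37042·(0.958200+0.942200+0.914500))/(1+1107/37042) = 8893/10000 ≈ 0.889300
step 5 [5y] bond c/1=1/20: DF=(43709/40000 − 1/20·(0.958200+0.942200+0.914500+0.889300))/(1+1/20) = 8643/10000 ≈ 0.864300

1 1 4791/5000
2 2 4711/5000
3 3 1829/2000
4 4 8893/10000
5 5 8643/10000
s(5y) = (1/(8643/10000) − 1)/(5) = 1357/43215 ≈ 3.1401%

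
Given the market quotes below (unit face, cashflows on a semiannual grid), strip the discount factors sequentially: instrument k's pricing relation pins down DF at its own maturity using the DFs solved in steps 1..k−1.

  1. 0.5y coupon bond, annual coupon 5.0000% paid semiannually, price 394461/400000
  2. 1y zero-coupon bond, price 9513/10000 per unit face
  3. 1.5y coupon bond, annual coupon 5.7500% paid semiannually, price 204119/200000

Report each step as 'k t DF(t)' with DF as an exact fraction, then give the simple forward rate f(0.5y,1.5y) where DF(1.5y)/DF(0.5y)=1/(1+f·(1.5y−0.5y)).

1 1/2 9621/10000
2 1 9513/10000
3 3/2 4693/5000
f(0.5y,1.5y) = ((9621/10000)/(4693/5000) − 1)/(1) = 235/9386 ≈ 2.5037%

step 1 [0.5y] bond c/2=1/40: DF=(394461/400000 − 1/40·(0))/(1+1/40) = 9621/10000 ≈ 0.962100
step 2 [1y] zero: DF = P = 9513/10000 ≈ 0.951300
step 3 [1.5y] bond c/2=23/800: DF=(204119/200000 − 23/800·(0.962100+0.951300))/(1+23/800) = 4693/5000 ≈ 0.938600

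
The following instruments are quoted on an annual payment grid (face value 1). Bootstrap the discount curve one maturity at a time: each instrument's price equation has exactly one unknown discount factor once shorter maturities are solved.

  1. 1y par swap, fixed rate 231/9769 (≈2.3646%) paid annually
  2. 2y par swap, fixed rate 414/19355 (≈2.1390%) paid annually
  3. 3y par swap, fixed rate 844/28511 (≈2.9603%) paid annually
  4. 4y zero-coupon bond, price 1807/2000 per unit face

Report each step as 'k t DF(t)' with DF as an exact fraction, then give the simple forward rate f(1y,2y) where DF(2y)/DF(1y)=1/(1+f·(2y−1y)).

step 1 [1y] swap r/1=231/9769: DF=(1 − 231/9769·(0))/(1+231/9769) = 9769/10000 ≈ 0.976900
step 2 [2y] swap r/1=414/19355: DF=(1 − 414/19355·(0.976900))/(1+414/19355) = 4793/5000 ≈ 0.958600
step 3 [3y] swap r/1=844/28511: DF=(1 − 844/28511·(0.976900+0.958600))/(1+844/28511) = 2289/2500 ≈ 0.915600
step 4 [4y] zero: DF = P = 1807/2000 ≈ 0.903500

1 1 9769/10000
2 2 4793/5000
3 3 2289/2500
4 4 1807/2000
f(1y,2y) = ((9769/10000)/(4793/5000) − 1)/(1) = 183/9586 ≈ 1.9090%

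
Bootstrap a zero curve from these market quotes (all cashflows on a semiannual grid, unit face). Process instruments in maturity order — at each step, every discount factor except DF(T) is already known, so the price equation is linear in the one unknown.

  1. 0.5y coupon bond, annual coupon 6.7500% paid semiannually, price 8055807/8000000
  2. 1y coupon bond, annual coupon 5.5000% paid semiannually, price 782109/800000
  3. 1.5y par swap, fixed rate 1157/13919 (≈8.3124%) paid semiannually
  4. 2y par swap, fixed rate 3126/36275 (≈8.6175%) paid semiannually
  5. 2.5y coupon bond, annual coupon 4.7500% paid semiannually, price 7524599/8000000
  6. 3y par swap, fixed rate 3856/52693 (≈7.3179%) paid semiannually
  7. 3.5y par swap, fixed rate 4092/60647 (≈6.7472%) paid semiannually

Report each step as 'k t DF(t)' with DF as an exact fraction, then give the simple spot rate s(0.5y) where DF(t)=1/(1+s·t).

1 1/2 9741/10000
2 1 4627/5000
3 3/2 8843/10000
4 2 8437/10000
5 5/2 4173/5000
6 3 1009/1250
7 7/2 3977/5000
s(0.5y) = (1/(9741/10000) − 1)/(1/2) = 518/9741 ≈ 5.3177%

step 1 [0.5y] bond c/2=27/800: DF=(8055807/8000000 − 27/800·(0))/(1+27/800) = 9741/10000 ≈ 0.974100
step 2 [1y] bond c/2=11/400: DF=(782109/800000 − 11/400·(0.974100))/(1+11/400) = 4627/5000 ≈ 0.925400
step 3 [1.5y] swap r/2=1157/27838: DF=(1 − 1157/27838·(0.974100+0.925400))/(1+1157/27838) = 8843/10000 ≈ 0.884300
step 4 [2y] swap r/2=1563/36275: DF=(1 − 1563/36275·(0.974100+0.925400+0.884300))/(1+1563/36275) = 8437/10000 ≈ 0.843700
step 5 [2.5y] bond c/2=19/800: DF=(7524599/8000000 − 19/800·(0.974100+0.925400+0.884300+0.843700))/(1+19/800) = 4173/5000 ≈ 0.834600
step 6 [3y] swap r/2=1928/52693: DF=(1 − 1928/52693·(0.974100+0.925400+0.884300+0.843700+0.834600))/(1+1928/52693) = 1009/1250 ≈ 0.807200
step 7 [3.5y] swap r/2=2046/60647: DF=(1 − 2046/60647·(0.974100+0.925400+0.884300+0.843700+0.834600+0.807200))/(1+2046/60647) = 3977/5000 ≈ 0.795400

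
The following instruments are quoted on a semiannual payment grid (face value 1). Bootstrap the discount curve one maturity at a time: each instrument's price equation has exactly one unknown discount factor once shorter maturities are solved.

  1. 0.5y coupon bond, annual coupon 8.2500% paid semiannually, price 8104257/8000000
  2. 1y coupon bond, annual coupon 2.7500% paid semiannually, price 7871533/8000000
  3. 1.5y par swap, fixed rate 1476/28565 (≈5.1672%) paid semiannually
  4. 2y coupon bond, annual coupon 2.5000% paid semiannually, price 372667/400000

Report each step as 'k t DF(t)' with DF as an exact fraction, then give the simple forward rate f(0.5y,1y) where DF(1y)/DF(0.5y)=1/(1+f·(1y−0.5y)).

step 1 [0.5y] bond c/2=33/800: DF=(8104257/8000000 − 33/800·(0))/(1+33/800) = 9729/10000 ≈ 0.972900
step 2 [1y] bond c/2=11/800: DF=(7871533/8000000 − 11/800·(0.972900))/(1+11/800) = 4787/5000 ≈ 0.957400
step 3 [1.5y] swap r/2=738/28565: DF=(1 − 738/28565·(0.972900+0.957400))/(1+738/28565) = 4631/5000 ≈ 0.926200
step 4 [2y] bond c/2=1/80: DF=(372667/400000 − 1/80·(0.972900+0.957400+0.926200))/(1+1/80) = 8849/10000 ≈ 0.884900

1 1/2 9729/10000
2 1 4787/5000
3 3/2 4631/5000
4 2 8849/10000
f(0.5y,1y) = ((9729/10000)/(4787/5000) − 1)/(1/2) = 155/4787 ≈ 3.2379%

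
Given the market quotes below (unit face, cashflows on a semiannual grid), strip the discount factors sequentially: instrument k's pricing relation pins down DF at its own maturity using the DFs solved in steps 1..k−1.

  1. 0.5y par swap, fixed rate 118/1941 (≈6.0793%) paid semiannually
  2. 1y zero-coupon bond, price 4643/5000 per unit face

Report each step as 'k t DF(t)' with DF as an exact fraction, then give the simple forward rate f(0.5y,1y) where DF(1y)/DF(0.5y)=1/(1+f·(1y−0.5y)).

1 1/2 1941/2000
2 1 4643/5000
f(0.5y,1y) = ((1941/2000)/(4643/5000) − 1)/(1/2) = 419/4643 ≈ 9.0243%

step 1 [0.5y] swap r/2=59/1941: DF=(1 − 59/1941·(0))/(1+59/1941) = 1941/2000 ≈ 0.970500
step 2 [1y] zero: DF = P = 4643/5000 ≈ 0.928600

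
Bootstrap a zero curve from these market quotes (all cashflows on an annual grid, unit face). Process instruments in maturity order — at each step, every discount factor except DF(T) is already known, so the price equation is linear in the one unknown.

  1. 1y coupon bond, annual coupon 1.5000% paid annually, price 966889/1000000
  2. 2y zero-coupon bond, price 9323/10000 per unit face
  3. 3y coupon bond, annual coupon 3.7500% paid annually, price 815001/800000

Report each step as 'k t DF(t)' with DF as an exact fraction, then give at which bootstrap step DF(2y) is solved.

1 1 4763/5000
2 2 9323/10000
3 3 4569/5000
DF(2y) is solved at step 2

step 1 [1y] bond c/1=3/200: DF=(966889/1000000 − 3/200·(0))/(1+3/200) = 4763/5000 ≈ 0.952600
step 2 [2y] zero: DF = P = 9323/10000 ≈ 0.932300
step 3 [3y] bond c/1=3/80: DF=(815001/800000 − 3/80·(0.952600+0.932300))/(1+3/80) = 4569/5000 ≈ 0.913800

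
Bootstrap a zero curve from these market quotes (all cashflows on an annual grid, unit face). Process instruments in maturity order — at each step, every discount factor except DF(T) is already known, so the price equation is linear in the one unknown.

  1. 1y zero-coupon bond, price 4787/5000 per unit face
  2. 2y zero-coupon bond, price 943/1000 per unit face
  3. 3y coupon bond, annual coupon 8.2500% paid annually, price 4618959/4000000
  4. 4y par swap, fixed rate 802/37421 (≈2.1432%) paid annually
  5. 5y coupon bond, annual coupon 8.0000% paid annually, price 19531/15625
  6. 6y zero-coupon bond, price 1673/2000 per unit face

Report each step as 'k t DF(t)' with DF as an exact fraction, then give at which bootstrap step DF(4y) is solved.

step 1 [1y] zero: DF = P = 4787/5000 ≈ 0.957400
step 2 [2y] zero: DF = P = 943/1000 ≈ 0.943000
step 3 [3y] bond c/1=33/400: DF=(4618959/4000000 − 33/400·(0.957400+0.943000))/(1+33/400) = 9219/10000 ≈ 0.921900
step 4 [4y] swap r/1=802/37421: DF=(1 − 802/37421·(0.957400+0.943000+0.921900))/(1+802/37421) = 4599/5000 ≈ 0.919800
step 5 [5y] bond c/1=2/25: DF=(19531/15625 − 2/25·(0.957400+0.943000+0.921900+0.919800))/(1+2/25) = 4401/5000 ≈ 0.880200
step 6 [6y] zero: DF = P = 1673/2000 ≈ 0.836500

1 1 4787/5000
2 2 943/1000
3 3 9219/10000
4 4 4599/5000
5 5 4401/5000
6 6 1673/2000
DF(4y) is solved at step 4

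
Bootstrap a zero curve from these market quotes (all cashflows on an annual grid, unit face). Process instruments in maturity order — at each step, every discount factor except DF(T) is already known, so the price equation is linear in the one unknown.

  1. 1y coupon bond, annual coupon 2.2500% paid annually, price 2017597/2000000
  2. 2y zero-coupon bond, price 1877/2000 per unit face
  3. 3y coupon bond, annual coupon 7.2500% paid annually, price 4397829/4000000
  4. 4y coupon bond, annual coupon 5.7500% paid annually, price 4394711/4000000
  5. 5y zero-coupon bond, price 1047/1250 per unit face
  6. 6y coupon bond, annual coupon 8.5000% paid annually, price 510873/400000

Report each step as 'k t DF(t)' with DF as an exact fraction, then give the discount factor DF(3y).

step 1 [1y] bond c/1=9/400: DF=(2017597/2000000 − 9/400·(0))/(1+9/400) = 4933/5000 ≈ 0.986600
step 2 [2y] zero: DF = P = 1877/2000 ≈ 0.938500
step 3 [3y] bond c/1=29/400: DF=(4397829/4000000 − 29/400·(0.986600+0.938500))/(1+29/400) = 179/200 ≈ 0.895000
step 4 [4y] bond c/1=23/400: DF=(4394711/4000000 − 23/400·(0.986600+0.938500+0.895000))/(1+23/400) = 1107/1250 ≈ 0.885600
step 5 [5y] zero: DF = P = 1047/1250 ≈ 0.837600
step 6 [6y] bond c/1=17/200: DF=(510873/400000 − 17/200·(0.986600+0.938500+0.895000+0.885600+0.837600))/(1+17/200) = 2053/2500 ≈ 0.821200

1 1 4933/5000
2 2 1877/2000
3 3 179/200
4 4 1107/1250
5 5 1047/1250
6 6 2053/2500
DF(3y) = 179/200 ≈ 0.895000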